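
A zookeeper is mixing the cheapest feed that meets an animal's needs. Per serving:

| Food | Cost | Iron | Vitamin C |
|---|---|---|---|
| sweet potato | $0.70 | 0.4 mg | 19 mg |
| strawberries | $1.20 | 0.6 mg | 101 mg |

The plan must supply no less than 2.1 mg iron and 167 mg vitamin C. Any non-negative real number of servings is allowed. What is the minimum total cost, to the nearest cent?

This is a tiny linear program; its minimum lies at a vertex of the feasible set. List the vertices and price them.
sweet potato only: max(2.1/0.4, 167/19) = 8.789 servings → $6.15.
strawberries only: max(2.1/0.6, 167/101) = 3.5 servings → $4.20.
sweet potato + strawberries with both tight: 3.859 servings and 0.9276 servings → $3.81.
Cheapest feasible corner: $3.81.

$3.81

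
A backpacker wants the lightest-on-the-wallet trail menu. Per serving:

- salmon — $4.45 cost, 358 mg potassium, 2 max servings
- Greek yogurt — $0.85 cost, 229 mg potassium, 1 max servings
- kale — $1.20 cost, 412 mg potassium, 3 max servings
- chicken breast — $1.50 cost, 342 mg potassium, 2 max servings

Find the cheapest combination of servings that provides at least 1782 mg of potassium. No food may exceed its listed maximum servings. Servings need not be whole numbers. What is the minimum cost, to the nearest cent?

Cost per mg of potassium: kale $0.0029, Greek yogurt $0.0037, chicken breast $0.0044, salmon $0.0124.
Take 3 servings of kale: +1236.0 mg potassium for $3.60 (total $3.60, still need 546.0 mg).
Take 1 serving of Greek yogurt: +229.0 mg potassium for $0.85 (total $4.45, still need 317.0 mg).
Take 0.9269 servings of chicken breast: +317.0 mg potassium for $1.39 (total $5.84, still need 0.0 mg).
Greedy by cheapest-per-mg is optimal for a single linear constraint, so the minimum cost is $5.84.

$5.84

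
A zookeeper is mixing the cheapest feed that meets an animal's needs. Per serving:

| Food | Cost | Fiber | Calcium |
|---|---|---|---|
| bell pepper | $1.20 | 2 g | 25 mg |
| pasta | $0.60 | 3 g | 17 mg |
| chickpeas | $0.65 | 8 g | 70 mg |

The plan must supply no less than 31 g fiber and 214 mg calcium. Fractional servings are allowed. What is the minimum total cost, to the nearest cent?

Minimising a linear cost over {fiber ≥ 31, calcium ≥ 214, servings ≥ 0} — the optimum is at a vertex, using one or two foods.
bell pepper only: max(31/2, 214/25) = 15.5 servings → $18.60.
pasta only: max(31/3, 214/17) = 12.59 servings → $7.55.
chickpeas only: max(31/8, 214/70) = 3.875 servings → $2.52.
bell pepper + pasta with both tight: 2.805 servings and 8.463 servings → $8.44.
bell pepper + chickpeas: the both-tight solution has a negative serving — not a feasible corner.
pasta + chickpeas with both tight: 6.189 servings and 1.554 servings → $4.72.
Cheapest feasible corner: $2.52.

$2.52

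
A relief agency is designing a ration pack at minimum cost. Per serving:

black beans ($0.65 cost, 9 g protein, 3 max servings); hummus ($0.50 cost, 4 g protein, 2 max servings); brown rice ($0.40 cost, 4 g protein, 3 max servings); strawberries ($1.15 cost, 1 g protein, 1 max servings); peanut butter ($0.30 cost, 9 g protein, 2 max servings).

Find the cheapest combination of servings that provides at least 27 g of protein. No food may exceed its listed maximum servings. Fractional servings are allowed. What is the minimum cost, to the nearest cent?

$1.25

Cost per g of protein: peanut butter $0.0333, black beans $0.0722, brown rice $0.1000, hummus $0.1250, strawberries $1.1500.
Take 2 servings of peanut butter: +18.0 g protein for $0.60 (total $0.60, still need 9.0 g).
Take 1 serving of black beans: +9.0 g protein for $0.65 (total $1.25, still need 0.0 g).
Filling from the cheapest source first is optimal under one linear minimum: $1.25.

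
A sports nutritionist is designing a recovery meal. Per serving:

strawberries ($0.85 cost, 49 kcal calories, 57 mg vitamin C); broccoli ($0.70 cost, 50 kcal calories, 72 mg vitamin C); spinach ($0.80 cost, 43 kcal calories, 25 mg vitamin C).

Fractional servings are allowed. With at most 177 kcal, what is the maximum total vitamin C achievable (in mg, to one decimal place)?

Vitamin C per kcal: broccoli 1.44, strawberries 1.163, spinach 0.5814.
With no serving limits, spend the whole calories allowance on broccoli: 177 kcal / 50 kcal × 72 mg = 254.9 mg.

254.9 mg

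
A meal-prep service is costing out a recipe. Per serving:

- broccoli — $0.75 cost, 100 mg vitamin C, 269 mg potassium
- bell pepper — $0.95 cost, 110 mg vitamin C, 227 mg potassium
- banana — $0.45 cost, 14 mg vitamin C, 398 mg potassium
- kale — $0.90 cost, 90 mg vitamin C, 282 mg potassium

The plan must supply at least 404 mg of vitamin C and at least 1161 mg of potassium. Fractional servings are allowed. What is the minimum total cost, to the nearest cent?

An LP optimum is at a vertex; with two nutrient constraints at most two foods are used. Check each candidate.
broccoli only: max(404/100, 1161/269) = 4.316 servings → $3.24.
bell pepper only: max(404/110, 1161/227) = 5.115 servings → $4.86.
banana only: max(404/14, 1161/398) = 28.86 servings → $12.99.
kale only: max(404/90, 1161/282) = 4.489 servings → $4.04.
broccoli + bell pepper: intersection lies outside the first quadrant.
broccoli + banana with both tight: 4.011 servings and 0.206 servings → $3.10.
broccoli + kale with both tight: 2.365 servings and 1.861 servings → $3.45.
bell pepper + banana with both tight: 3.56 servings and 0.8867 servings → $3.78.
bell pepper + kale with both tight: 0.8912 servings and 3.4 servings → $3.91.
banana + kale: intersection lies outside the first quadrant.
So the least-cost plan costs $3.10.

$3.10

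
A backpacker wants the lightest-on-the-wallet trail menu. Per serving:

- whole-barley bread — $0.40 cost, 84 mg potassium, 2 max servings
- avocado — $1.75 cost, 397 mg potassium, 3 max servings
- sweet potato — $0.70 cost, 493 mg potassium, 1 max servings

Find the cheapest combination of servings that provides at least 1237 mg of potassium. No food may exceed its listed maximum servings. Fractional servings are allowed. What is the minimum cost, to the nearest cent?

Cost per mg of potassium: sweet potato $0.0014, avocado $0.0044, whole-barley bread $0.0048.
Take 1 serving of sweet potato: +493.0 mg potassium for $0.70 (total $0.70, still need 744.0 mg).
Take 1.874 servings of avocado: +744.0 mg potassium for $3.28 (total $3.98, still need 0.0 mg).
Filling from the cheapest source first is optimal under one linear minimum: $3.98.

$3.98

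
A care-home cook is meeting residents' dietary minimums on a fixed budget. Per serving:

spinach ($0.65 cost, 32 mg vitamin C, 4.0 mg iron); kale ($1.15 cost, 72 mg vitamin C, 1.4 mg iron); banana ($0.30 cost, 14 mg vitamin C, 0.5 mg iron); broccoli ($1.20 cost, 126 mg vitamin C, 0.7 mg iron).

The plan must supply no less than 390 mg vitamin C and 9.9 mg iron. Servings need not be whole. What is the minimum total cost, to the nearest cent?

Check every corner: each single food scaled to meet both minima, and each pair solved so both constraints bind.
spinach only: max(390/32, 9.9/4.0) = 12.19 servings → $7.92.
kale only: max(390/72, 9.9/1.4) = 7.071 servings → $8.13.
banana only: max(390/14, 9.9/0.5) = 27.86 servings → $8.36.
broccoli only: max(390/126, 9.9/0.7) = 14.14 servings → $16.97.
spinach + kale with both tight: 0.6859 servings and 5.112 servings → $6.32.
spinach + banana: the both-tight solution has a negative serving — not a feasible corner.
spinach + broccoli with both tight: 2.023 servings and 2.581 servings → $4.41.
kale + banana with both tight: 3.439 servings and 10.17 servings → $7.01.
kale + broccoli with both targets exact would need a negative amount; discard.
banana + broccoli with both tight: 18.32 servings and 1.06 servings → $6.77.
Cheapest feasible corner: $4.41.

$4.41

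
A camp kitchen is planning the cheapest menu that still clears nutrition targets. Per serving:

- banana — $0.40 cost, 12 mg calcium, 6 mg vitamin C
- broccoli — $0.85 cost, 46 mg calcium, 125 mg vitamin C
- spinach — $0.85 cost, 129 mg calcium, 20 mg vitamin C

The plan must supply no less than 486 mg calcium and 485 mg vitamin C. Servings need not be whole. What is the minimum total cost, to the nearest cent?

With two linear requirements the optimum uses one or two foods; enumerate the corners.
banana only: max(486/12, 485/6) = 80.83 servings → $32.33.
broccoli only: max(486/46, 485/125) = 10.57 servings → $8.98.
spinach only: max(486/129, 485/20) = 24.25 servings → $20.61.
banana + broccoli with both tight: 31.41 servings and 2.373 servings → $14.58.
banana + spinach: intersection lies outside the first quadrant.
broccoli + spinach with both tight: 3.476 servings and 2.528 servings → $5.10.
So the least-cost plan costs $5.10.

$5.10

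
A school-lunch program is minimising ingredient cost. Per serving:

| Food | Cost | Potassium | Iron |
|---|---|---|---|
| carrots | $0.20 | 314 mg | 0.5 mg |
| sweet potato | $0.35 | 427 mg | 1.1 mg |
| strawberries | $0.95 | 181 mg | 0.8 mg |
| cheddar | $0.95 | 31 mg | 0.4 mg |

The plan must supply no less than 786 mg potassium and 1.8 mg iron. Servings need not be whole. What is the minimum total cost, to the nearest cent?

At the optimum either one food covers both requirements or two foods hit both targets exactly; no other combination can be cheaper.
carrots only: max(786/314, 1.8/0.5) = 3.6 servings → $0.72.
sweet potato only: max(786/427, 1.8/1.1) = 1.841 servings → $0.64.
strawberries only: max(786/181, 1.8/0.8) = 4.343 servings → $4.13.
cheddar only: max(786/31, 1.8/0.4) = 25.35 servings → $24.09.
carrots + sweet potato with both tight: 0.7278 servings and 1.306 servings → $0.60.
carrots + strawberries with both tight: 1.886 servings and 1.072 servings → $1.40.
carrots + cheddar with both tight: 2.349 servings and 1.564 servings → $1.96.
sweet potato + strawberries with both targets exact would need a negative amount; discard.
sweet potato + cheddar: intersection lies outside the first quadrant.
strawberries + cheddar with both targets exact would need a negative amount; discard.
So the least-cost plan costs $0.60.

$0.60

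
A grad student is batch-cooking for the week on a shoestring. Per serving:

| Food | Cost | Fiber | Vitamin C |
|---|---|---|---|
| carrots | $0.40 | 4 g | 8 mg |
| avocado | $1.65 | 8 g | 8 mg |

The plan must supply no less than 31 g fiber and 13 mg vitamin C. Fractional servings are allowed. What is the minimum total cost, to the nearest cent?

An LP optimum is at a vertex; with two nutrient constraints at most two foods are used. Check each candidate.
carrots only: max(31/4, 13/8) = 7.75 servings → $3.10.
avocado only: max(31/8, 13/8) = 3.875 servings → $6.39.
carrots + avocado: the both-tight solution has a negative serving — not a feasible corner.
Cheapest feasible corner: $3.10.

$3.10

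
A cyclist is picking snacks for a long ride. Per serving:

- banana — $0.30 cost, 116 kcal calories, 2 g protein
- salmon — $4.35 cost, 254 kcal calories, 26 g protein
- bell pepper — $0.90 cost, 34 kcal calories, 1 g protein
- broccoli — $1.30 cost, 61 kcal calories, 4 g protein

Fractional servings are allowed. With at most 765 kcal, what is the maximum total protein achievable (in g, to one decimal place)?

78.3 g

Protein per kcal: salmon 0.1024, broccoli 0.06557, bell pepper 0.02941, banana 0.01724.
With no serving limits, spend the whole calories allowance on salmon: 765 kcal / 254 kcal × 26 g = 78.3 g.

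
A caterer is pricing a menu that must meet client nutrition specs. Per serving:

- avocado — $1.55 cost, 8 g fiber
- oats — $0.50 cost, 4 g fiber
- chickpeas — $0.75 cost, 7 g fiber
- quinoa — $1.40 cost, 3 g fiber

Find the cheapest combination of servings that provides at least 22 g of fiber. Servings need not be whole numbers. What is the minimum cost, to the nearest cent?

$2.36

Cost per g of fiber: chickpeas $0.1071, oats $0.1250, avocado $0.1938, quinoa $0.4667.
With no serving limits, use only chickpeas: 22 g / 7 g = 3.143 servings × $0.75 = $2.36.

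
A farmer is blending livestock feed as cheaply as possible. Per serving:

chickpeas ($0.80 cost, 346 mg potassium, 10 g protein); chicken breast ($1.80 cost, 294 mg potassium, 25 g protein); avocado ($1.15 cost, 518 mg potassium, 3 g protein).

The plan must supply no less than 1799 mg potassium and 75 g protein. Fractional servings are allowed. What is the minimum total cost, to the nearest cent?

$5.72

Check every corner: each single food scaled to meet both minima, and each pair solved so both constraints bind.
chickpeas only: max(1799/346, 75/10) = 7.5 servings → $6.00.
chicken breast only: max(1799/294, 75/25) = 6.119 servings → $11.01.
avocado only: max(1799/518, 75/3) = 25 servings → $28.75.
chickpeas + chicken breast with both tight: 4.015 servings and 1.394 servings → $5.72.
chickpeas + avocado: intersection lies outside the first quadrant.
chicken breast + avocado with both tight: 2.772 servings and 1.9 servings → $7.17.
Cheapest feasible corner: $5.72.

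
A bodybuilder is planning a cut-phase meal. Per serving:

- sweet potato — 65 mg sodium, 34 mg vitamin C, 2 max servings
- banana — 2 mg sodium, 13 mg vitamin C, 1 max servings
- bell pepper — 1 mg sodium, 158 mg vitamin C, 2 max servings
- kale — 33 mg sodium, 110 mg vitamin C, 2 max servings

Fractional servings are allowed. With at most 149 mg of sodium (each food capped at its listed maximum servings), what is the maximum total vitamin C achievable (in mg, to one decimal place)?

Vitamin C per mg sodium: bell pepper 158, banana 6.5, kale 3.333, sweet potato 0.5231.
Take 2 servings of bell pepper: uses 2 mg sodium, +316.0 mg vitamin C (running total 316.0 mg).
Take 1 serving of banana: uses 2 mg sodium, +13.0 mg vitamin C (running total 329.0 mg).
Take 2 servings of kale: uses 66 mg sodium, +220.0 mg vitamin C (running total 549.0 mg).
Take 1.215 servings of sweet potato: uses 79 mg sodium, +41.3 mg vitamin C (running total 590.3 mg).
Filling greedily by vitamin C-per-mg sodium is optimal for one linear limit, giving 590.3 mg.

590.3 mg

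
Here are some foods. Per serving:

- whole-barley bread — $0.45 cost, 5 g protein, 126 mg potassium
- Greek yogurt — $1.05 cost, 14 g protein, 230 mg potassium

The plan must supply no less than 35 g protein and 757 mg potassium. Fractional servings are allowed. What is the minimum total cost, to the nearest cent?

whole-barley bread only: max(35/5, 757/126) = 7 servings → $3.15.
Greek yogurt only: max(35/14, 757/230) = 3.291 servings → $3.46.
whole-barley bread + Greek yogurt with both tight: 4.15 servings and 1.018 servings → $2.94.
Cheapest feasible corner: $2.94.

$2.94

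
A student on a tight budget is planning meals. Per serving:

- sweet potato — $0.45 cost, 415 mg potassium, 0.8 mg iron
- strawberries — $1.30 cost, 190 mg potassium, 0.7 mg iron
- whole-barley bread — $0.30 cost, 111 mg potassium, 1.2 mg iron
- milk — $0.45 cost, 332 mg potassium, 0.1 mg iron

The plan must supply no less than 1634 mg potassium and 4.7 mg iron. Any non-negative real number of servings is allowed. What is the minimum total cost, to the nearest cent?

sweet potato only: max(1634/415, 4.7/0.8) = 5.875 servings → $2.64.
strawberries only: max(1634/190, 4.7/0.7) = 8.6 servings → $11.18.
whole-barley bread only: max(1634/111, 4.7/1.2) = 14.72 servings → $4.42.
milk only: max(1634/332, 4.7/0.1) = 47 servings → $21.15.
sweet potato + strawberries with both tight: 1.811 servings and 4.645 servings → $6.85.
sweet potato + whole-barley bread with both tight: 3.517 servings and 1.572 servings → $2.05.
sweet potato + milk: the both-tight solution has a negative serving — not a feasible corner.
strawberries + whole-barley bread: intersection lies outside the first quadrant.
strawberries + milk with both tight: 6.546 servings and 1.175 servings → $9.04.
whole-barley bread + milk with both tight: 3.607 servings and 3.716 servings → $2.75.
The minimum over all feasible corners is $2.05.

$2.05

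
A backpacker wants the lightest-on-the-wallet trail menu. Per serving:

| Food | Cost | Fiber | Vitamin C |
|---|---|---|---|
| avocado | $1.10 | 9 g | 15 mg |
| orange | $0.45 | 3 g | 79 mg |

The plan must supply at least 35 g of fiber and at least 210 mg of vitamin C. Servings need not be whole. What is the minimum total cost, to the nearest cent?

$4.45

A basic optimal solution has at most two foods positive. Try each food alone and each pair with both targets met exactly.
avocado only: max(35/9, 210/15) = 14 servings → $15.40.
orange only: max(35/3, 210/79) = 11.67 servings → $5.25.
avocado + orange with both tight: 3.206 servings and 2.05 servings → $4.45.
Cheapest feasible corner: $4.45.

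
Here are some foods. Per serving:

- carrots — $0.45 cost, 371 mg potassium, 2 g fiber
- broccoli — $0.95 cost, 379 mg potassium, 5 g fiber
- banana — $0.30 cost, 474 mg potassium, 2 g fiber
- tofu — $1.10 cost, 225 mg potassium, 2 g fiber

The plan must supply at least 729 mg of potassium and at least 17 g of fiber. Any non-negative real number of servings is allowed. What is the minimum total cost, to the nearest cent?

$2.55

A basic optimal solution has at most two foods positive. Try each food alone and each pair with both targets met exactly.
carrots only: max(729/371, 17/2) = 8.5 servings → $3.83.
broccoli only: max(729/379, 17/5) = 3.4 servings → $3.23.
banana only: max(729/474, 17/2) = 8.5 servings → $2.55.
tofu only: max(729/225, 17/2) = 8.5 servings → $9.35.
carrots + broccoli: the both-tight solution has a negative serving — not a feasible corner.
carrots + banana with both targets exact would need a negative amount; discard.
carrots + tofu: the both-tight solution has a negative serving — not a feasible corner.
broccoli + banana: intersection lies outside the first quadrant.
broccoli + tofu: intersection lies outside the first quadrant.
banana + tofu with both targets exact would need a negative amount; discard.
The minimum over all feasible corners is $2.55.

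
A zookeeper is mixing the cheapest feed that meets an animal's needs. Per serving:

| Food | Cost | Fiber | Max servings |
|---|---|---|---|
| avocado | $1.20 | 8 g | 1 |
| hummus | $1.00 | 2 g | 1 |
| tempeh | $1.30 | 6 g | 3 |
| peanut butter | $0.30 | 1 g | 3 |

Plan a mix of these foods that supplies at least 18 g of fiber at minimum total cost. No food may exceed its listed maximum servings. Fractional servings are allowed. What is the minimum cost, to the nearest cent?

Cost per g of fiber: avocado $0.1500, tempeh $0.2167, peanut butter $0.3000, hummus $0.5000.
Take 1 serving of avocado: +8.0 g fiber for $1.20 (total $1.20, still need 10.0 g).
Take 1.667 servings of tempeh: +10.0 g fiber for $2.17 (total $3.37, still need 0.0 g).
Filling from the cheapest source first is optimal under one linear minimum: $3.37.

$3.37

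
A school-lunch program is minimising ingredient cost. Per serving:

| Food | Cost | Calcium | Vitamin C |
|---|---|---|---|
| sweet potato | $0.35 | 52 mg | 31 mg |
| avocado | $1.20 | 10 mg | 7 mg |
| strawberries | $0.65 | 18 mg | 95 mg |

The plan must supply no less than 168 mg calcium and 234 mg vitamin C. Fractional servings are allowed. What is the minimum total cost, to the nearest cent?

For a min-cost LP with two ≥-constraints, a basic feasible solution has at most two positive variables.
sweet potato only: max(168/52, 234/31) = 7.548 servings → $2.64.
avocado only: max(168/10, 234/7) = 33.43 servings → $40.11.
strawberries only: max(168/18, 234/95) = 9.333 servings → $6.07.
sweet potato + avocado: the both-tight solution has a negative serving — not a feasible corner.
sweet potato + strawberries with both tight: 2.681 servings and 1.588 servings → $1.97.
avocado + strawberries with both tight: 14.26 servings and 1.413 servings → $18.03.
So the least-cost plan costs $1.97.

$1.97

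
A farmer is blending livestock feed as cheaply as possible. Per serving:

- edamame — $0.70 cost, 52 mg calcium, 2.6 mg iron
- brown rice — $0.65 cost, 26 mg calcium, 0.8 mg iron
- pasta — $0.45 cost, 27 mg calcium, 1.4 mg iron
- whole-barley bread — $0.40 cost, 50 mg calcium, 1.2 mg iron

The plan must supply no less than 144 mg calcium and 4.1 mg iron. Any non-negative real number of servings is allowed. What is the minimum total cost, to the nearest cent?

$1.29

For a min-cost LP with two ≥-constraints, a basic feasible solution has at most two positive variables.
edamame only: max(144/52, 4.1/2.6) = 2.769 servings → $1.94.
brown rice only: max(144/26, 4.1/0.8) = 5.538 servings → $3.60.
pasta only: max(144/27, 4.1/1.4) = 5.333 servings → $2.40.
whole-barley bread only: max(144/50, 4.1/1.2) = 3.417 servings → $1.37.
edamame + brown rice with both targets exact would need a negative amount; discard.
edamame + pasta: the both-tight solution has a negative serving — not a feasible corner.
edamame + whole-barley bread with both tight: 0.4763 servings and 2.385 servings → $1.29.
brown rice + pasta: intersection lies outside the first quadrant.
brown rice + whole-barley bread with both tight: 3.659 servings and 0.9773 servings → $2.77.
pasta + whole-barley bread with both tight: 0.8564 servings and 2.418 servings → $1.35.
So the least-cost plan costs $1.29.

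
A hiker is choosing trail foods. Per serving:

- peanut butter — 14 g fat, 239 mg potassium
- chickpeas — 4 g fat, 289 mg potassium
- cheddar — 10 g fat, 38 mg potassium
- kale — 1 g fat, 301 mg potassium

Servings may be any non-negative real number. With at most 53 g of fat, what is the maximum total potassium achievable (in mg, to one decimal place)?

Potassium per g fat: kale 301, chickpeas 72.25, peanut butter 17.07, cheddar 3.8.
With no serving limits, spend the whole fat allowance on kale: 53 g / 1 g × 301 mg = 15953.0 mg.

15953.0 mg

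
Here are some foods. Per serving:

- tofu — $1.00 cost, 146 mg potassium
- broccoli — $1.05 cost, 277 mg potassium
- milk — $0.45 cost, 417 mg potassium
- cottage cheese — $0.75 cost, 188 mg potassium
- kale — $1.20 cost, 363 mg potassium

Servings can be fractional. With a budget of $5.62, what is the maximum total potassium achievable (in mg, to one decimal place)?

5207.9 mg

Potassium per dollar: milk 926.7, kale 302.5, broccoli 263.8, cottage cheese 250.7, tofu 146.
With no serving limits, spend the whole cost allowance on milk: $5.62 / $0.45 × 417 mg = 5207.9 mg.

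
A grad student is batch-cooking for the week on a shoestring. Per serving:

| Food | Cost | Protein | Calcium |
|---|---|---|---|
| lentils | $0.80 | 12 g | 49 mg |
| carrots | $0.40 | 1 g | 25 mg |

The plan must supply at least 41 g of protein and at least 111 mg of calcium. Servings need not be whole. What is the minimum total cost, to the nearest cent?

$2.73

This is a tiny linear program; its minimum lies at a vertex of the feasible set. List the vertices and price them.
lentils only: max(41/12, 111/49) = 3.417 servings → $2.73.
carrots only: max(41/1, 111/25) = 41 servings → $16.40.
lentils + carrots with both targets exact would need a negative amount; discard.
The minimum over all feasible corners is $2.73.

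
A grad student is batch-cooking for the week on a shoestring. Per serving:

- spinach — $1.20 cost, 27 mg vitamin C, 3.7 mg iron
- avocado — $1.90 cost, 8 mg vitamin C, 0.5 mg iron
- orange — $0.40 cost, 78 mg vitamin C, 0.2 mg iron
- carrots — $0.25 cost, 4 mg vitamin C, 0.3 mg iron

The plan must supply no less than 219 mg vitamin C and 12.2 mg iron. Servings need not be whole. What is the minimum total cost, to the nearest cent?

Two binding constraints pin down two serving amounts, so the optimal mix uses at most two foods. The candidates are each food alone (scaled to the tighter of vitamin C/iron) and each pair with both constraints tight.
spinach only: max(219/27, 12.2/3.7) = 8.111 servings → $9.73.
avocado only: max(219/8, 12.2/0.5) = 27.38 servings → $52.01.
orange only: max(219/78, 12.2/0.2) = 61 servings → $24.40.
carrots only: max(219/4, 12.2/0.3) = 54.75 servings → $13.69.
spinach + avocado with both targets exact would need a negative amount; discard.
spinach + orange with both tight: 3.206 servings and 1.698 servings → $4.53.
spinach + carrots: intersection lies outside the first quadrant.
avocado + orange with both tight: 24.27 servings and 0.3182 servings → $46.25.
avocado + carrots: intersection lies outside the first quadrant.
orange + carrots with both tight: 0.7478 servings and 40.17 servings → $10.34.
Cheapest feasible corner: $4.53.

$4.53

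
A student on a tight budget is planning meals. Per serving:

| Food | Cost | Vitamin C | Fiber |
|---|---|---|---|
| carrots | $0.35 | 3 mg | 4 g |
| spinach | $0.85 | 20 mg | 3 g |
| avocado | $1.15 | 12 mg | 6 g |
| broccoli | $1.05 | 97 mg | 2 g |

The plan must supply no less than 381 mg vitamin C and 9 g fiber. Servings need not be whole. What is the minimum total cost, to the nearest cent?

$4.22

Check every corner: each single food scaled to meet both minima, and each pair solved so both constraints bind.
carrots only: max(381/3, 9/4) = 127 servings → $44.45.
spinach only: max(381/20, 9/3) = 19.05 servings → $16.19.
avocado only: max(381/12, 9/6) = 31.75 servings → $36.51.
broccoli only: max(381/97, 9/2) = 4.5 servings → $4.72.
carrots + spinach with both targets exact would need a negative amount; discard.
carrots + avocado: the both-tight solution has a negative serving — not a feasible corner.
carrots + broccoli with both tight: 0.2906 servings and 3.919 servings → $4.22.
spinach + avocado with both targets exact would need a negative amount; discard.
spinach + broccoli with both tight: 0.4422 servings and 3.837 servings → $4.40.
avocado + broccoli with both tight: 0.1989 servings and 3.903 servings → $4.33.
So the least-cost plan costs $4.22.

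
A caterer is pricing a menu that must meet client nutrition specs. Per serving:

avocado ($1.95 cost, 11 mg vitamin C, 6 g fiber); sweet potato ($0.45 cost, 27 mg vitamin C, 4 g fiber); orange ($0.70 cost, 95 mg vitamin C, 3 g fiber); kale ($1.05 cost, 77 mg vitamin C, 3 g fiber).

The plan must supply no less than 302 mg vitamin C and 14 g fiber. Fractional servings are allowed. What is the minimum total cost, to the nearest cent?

$2.58

avocado only: max(302/11, 14/6) = 27.45 servings → $53.54.
sweet potato only: max(302/27, 14/4) = 11.19 servings → $5.03.
orange only: max(302/95, 14/3) = 4.667 servings → $3.27.
kale only: max(302/77, 14/3) = 4.667 servings → $4.90.
avocado + sweet potato: intersection lies outside the first quadrant.
avocado + orange with both tight: 0.7896 servings and 3.088 servings → $3.70.
avocado + kale with both tight: 0.4009 servings and 3.865 servings → $4.84.
sweet potato + orange with both tight: 1.418 servings and 2.776 servings → $2.58.
sweet potato + kale with both tight: 0.7577 servings and 3.656 servings → $4.18.
orange + kale: the both-tight solution has a negative serving — not a feasible corner.
Cheapest feasible corner: $2.58.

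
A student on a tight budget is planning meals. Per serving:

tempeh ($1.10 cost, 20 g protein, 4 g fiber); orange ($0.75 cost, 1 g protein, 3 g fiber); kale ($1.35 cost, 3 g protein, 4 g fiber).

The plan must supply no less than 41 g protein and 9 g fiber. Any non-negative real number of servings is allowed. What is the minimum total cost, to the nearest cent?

$2.45

With two linear requirements the optimum uses one or two foods; enumerate the corners.
tempeh only: max(41/20, 9/4) = 2.25 servings → $2.48.
orange only: max(41/1, 9/3) = 41 servings → $30.75.
kale only: max(41/3, 9/4) = 13.67 servings → $18.45.
tempeh + orange with both tight: 2.036 servings and 0.2857 servings → $2.45.
tempeh + kale with both tight: 2.015 servings and 0.2353 servings → $2.53.
orange + kale: intersection lies outside the first quadrant.
The minimum over all feasible corners is $2.45.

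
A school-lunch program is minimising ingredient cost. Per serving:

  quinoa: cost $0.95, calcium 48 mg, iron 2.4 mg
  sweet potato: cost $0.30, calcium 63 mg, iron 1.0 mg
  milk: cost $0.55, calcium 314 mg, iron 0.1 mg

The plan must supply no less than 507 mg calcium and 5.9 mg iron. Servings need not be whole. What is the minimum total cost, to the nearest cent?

$2.00

Check every corner: each single food scaled to meet both minima, and each pair solved so both constraints bind.
quinoa only: max(507/48, 5.9/2.4) = 10.56 servings → $10.03.
sweet potato only: max(507/63, 5.9/1.0) = 8.048 servings → $2.41.
milk only: max(507/314, 5.9/0.1) = 59 servings → $32.45.
quinoa + sweet potato with both targets exact would need a negative amount; discard.
quinoa + milk with both tight: 2.406 servings and 1.247 servings → $2.97.
sweet potato + milk with both tight: 5.856 servings and 0.4397 servings → $2.00.
Cheapest feasible corner: $2.00.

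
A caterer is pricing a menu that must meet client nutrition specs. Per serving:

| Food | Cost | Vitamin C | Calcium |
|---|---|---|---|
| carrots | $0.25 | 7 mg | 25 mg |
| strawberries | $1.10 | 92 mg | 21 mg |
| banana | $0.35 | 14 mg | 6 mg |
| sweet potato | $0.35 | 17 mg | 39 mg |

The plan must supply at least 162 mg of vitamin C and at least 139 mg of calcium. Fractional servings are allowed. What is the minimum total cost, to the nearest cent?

$2.36

Minimising a linear cost over {vitamin C ≥ 162, calcium ≥ 139, servings ≥ 0} — the optimum is at a vertex, using one or two foods.
carrots only: max(162/7, 139/25) = 23.14 servings → $5.79.
strawberries only: max(162/92, 139/21) = 6.619 servings → $7.28.
banana only: max(162/14, 139/6) = 23.17 servings → $8.11.
sweet potato only: max(162/17, 139/39) = 9.529 servings → $3.34.
carrots + strawberries with both tight: 4.359 servings and 1.429 servings → $2.66.
carrots + banana with both tight: 3.162 servings and 9.99 servings → $4.29.
carrots + sweet potato: intersection lies outside the first quadrant.
strawberries + banana with both targets exact would need a negative amount; discard.
strawberries + sweet potato with both tight: 1.224 servings and 2.905 servings → $2.36.
banana + sweet potato with both tight: 8.908 servings and 2.194 servings → $3.89.
The minimum over all feasible corners is $2.36.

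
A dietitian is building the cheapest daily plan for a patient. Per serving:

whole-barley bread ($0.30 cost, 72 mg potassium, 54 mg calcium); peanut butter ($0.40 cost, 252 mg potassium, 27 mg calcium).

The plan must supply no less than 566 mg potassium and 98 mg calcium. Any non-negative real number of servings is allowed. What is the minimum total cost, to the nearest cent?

Two binding constraints pin down two serving amounts, so the optimal mix uses at most two foods. The candidates are each food alone (scaled to the tighter of potassium/calcium) and each pair with both constraints tight.
whole-barley bread only: max(566/72, 98/54) = 7.861 servings → $2.36.
peanut butter only: max(566/252, 98/27) = 3.63 servings → $1.45.
whole-barley bread + peanut butter with both tight: 0.8071 servings and 2.015 servings → $1.05.
The minimum over all feasible corners is $1.05.

$1.05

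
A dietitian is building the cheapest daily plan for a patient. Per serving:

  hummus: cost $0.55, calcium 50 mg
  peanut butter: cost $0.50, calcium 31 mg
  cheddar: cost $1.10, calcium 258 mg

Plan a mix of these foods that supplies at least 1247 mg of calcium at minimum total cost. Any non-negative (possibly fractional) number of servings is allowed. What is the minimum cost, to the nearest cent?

$5.32

Cost per mg of calcium: cheddar $0.0043, hummus $0.0110, peanut butter $0.0161.
With no serving limits, use only cheddar: 1247 mg / 258 mg = 4.833 servings × $1.10 = $5.32.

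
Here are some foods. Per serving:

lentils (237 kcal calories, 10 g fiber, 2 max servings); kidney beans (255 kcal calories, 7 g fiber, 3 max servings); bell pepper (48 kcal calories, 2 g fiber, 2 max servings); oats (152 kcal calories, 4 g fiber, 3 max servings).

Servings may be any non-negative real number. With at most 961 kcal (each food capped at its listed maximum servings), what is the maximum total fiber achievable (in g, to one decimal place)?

Fiber per kcal: lentils 0.04219, bell pepper 0.04167, kidney beans 0.02745, oats 0.02632.
Take 2 servings of lentils: uses 474 kcal, +20.0 g fiber (running total 20.0 g).
Take 2 servings of bell pepper: uses 96 kcal, +4.0 g fiber (running total 24.0 g).
Take 1.533 servings of kidney beans: uses 391 kcal, +10.7 g fiber (running total 34.7 g).
Filling greedily by fiber-per-kcal is optimal for one linear limit, giving 34.7 g.

34.7 g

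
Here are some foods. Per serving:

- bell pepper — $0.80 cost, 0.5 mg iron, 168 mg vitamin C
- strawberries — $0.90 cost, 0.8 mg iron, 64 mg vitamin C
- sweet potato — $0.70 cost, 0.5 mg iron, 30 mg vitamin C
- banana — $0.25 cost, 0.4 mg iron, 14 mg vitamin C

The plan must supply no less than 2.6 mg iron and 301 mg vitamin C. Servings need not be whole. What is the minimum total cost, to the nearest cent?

$2.31

Check every corner: each single food scaled to meet both minima, and each pair solved so both constraints bind.
bell pepper only: max(2.6/0.5, 301/168) = 5.2 servings → $4.16.
strawberries only: max(2.6/0.8, 301/64) = 4.703 servings → $4.23.
sweet potato only: max(2.6/0.5, 301/30) = 10.03 servings → $7.02.
banana only: max(2.6/0.4, 301/14) = 21.5 servings → $5.38.
bell pepper + strawberries with both tight: 0.7266 servings and 2.796 servings → $3.10.
bell pepper + sweet potato with both tight: 1.051 servings and 4.149 servings → $3.75.
bell pepper + banana with both tight: 1.395 servings and 4.756 servings → $2.31.
strawberries + sweet potato: the both-tight solution has a negative serving — not a feasible corner.
strawberries + banana: the both-tight solution has a negative serving — not a feasible corner.
sweet potato + banana with both targets exact would need a negative amount; discard.
So the least-cost plan costs $2.31.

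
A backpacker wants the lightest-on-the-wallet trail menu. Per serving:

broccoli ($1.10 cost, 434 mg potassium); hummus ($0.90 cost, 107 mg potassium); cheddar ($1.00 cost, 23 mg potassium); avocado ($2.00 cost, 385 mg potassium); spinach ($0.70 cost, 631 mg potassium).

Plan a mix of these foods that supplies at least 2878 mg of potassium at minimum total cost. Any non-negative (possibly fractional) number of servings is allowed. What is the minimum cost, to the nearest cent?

Cost per mg of potassium: spinach $0.0011, broccoli $0.0025, avocado $0.0052, hummus $0.0084, cheddar $0.0435.
With no serving limits, use only spinach: 2878 mg / 631 mg = 4.561 servings × $0.70 = $3.19.

$3.19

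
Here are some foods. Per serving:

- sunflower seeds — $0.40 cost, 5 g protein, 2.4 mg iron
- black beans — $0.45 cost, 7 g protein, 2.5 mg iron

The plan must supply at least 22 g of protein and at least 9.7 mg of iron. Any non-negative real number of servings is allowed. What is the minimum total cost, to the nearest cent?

Compare the cost at each extreme point of the feasible region.
sunflower seeds only: max(22/5, 9.7/2.4) = 4.4 servings → $1.76.
black beans only: max(22/7, 9.7/2.5) = 3.88 servings → $1.75.
sunflower seeds + black beans with both tight: 3 servings and 1 serving → $1.65.
Cheapest feasible corner: $1.65.

$1.65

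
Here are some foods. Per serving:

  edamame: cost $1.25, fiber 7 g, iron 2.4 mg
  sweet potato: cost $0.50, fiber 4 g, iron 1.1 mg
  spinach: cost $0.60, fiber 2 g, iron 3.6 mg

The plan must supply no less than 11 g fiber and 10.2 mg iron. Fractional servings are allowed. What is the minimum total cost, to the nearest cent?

With two linear requirements the optimum uses one or two foods; enumerate the corners.
edamame only: max(11/7, 10.2/2.4) = 4.25 servings → $5.31.
sweet potato only: max(11/4, 10.2/1.1) = 9.273 servings → $4.64.
spinach only: max(11/2, 10.2/3.6) = 5.5 servings → $3.30.
edamame + sweet potato: the both-tight solution has a negative serving — not a feasible corner.
edamame + spinach with both tight: 0.9412 servings and 2.206 servings → $2.50.
sweet potato + spinach with both tight: 1.574 servings and 2.352 servings → $2.20.
Cheapest feasible corner: $2.20.

$2.20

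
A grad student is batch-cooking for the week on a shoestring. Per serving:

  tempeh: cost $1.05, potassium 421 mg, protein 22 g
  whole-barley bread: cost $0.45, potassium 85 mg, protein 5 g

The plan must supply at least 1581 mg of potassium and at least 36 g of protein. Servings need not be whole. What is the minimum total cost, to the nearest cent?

$3.94

Check every corner: each single food scaled to meet both minima, and each pair solved so both constraints bind.
tempeh only: max(1581/421, 36/22) = 3.755 servings → $3.94.
whole-barley bread only: max(1581/85, 36/5) = 18.6 servings → $8.37.
tempeh + whole-barley bread: intersection lies outside the first quadrant.
Cheapest feasible corner: $3.94.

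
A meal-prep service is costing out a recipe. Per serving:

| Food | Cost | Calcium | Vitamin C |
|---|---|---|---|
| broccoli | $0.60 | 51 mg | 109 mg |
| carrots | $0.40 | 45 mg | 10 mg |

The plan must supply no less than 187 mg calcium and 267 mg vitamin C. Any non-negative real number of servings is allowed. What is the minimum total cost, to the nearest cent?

$2.00

With two linear requirements the optimum uses one or two foods; enumerate the corners.
broccoli only: max(187/51, 267/109) = 3.667 servings → $2.20.
carrots only: max(187/45, 267/10) = 26.7 servings → $10.68.
broccoli + carrots with both tight: 2.308 servings and 1.539 servings → $2.00.
Cheapest feasible corner: $2.00.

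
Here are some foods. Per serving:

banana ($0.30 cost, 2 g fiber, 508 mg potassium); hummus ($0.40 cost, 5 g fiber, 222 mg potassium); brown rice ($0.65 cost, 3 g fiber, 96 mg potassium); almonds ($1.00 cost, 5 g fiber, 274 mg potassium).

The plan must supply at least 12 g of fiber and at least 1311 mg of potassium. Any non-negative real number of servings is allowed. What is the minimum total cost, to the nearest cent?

$1.22

For a min-cost LP with two ≥-constraints, a basic feasible solution has at most two positive variables.
banana only: max(12/2, 1311/508) = 6 servings → $1.80.
hummus only: max(12/5, 1311/222) = 5.905 servings → $2.36.
brown rice only: max(12/3, 1311/96) = 13.66 servings → $8.88.
almonds only: max(12/5, 1311/274) = 4.785 servings → $4.78.
banana + hummus with both tight: 1.856 servings and 1.657 servings → $1.22.
banana + brown rice with both tight: 2.088 servings and 2.608 servings → $2.32.
banana + almonds with both tight: 1.64 servings and 1.744 servings → $2.24.
hummus + brown rice: intersection lies outside the first quadrant.
hummus + almonds: the both-tight solution has a negative serving — not a feasible corner.
brown rice + almonds with both targets exact would need a negative amount; discard.
The minimum over all feasible corners is $1.22.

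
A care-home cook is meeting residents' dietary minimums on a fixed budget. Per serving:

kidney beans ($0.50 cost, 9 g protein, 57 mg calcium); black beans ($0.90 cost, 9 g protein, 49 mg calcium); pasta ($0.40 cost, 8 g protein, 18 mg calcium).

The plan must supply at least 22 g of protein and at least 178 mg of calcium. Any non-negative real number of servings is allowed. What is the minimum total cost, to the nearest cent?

$1.56

Minimising a linear cost over {protein ≥ 22, calcium ≥ 178, servings ≥ 0} — the optimum is at a vertex, using one or two foods.
kidney beans only: max(22/9, 178/57) = 3.123 servings → $1.56.
black beans only: max(22/9, 178/49) = 3.633 servings → $3.27.
pasta only: max(22/8, 178/18) = 9.889 servings → $3.96.
kidney beans + black beans: the both-tight solution has a negative serving — not a feasible corner.
kidney beans + pasta: intersection lies outside the first quadrant.
black beans + pasta with both targets exact would need a negative amount; discard.
The minimum over all feasible corners is $1.56.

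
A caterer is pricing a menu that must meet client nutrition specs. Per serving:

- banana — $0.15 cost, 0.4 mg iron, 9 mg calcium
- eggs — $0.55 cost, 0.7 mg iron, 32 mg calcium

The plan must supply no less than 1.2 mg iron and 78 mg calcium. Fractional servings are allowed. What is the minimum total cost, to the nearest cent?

$1.30

banana only: max(1.2/0.4, 78/9) = 8.667 servings → $1.30.
eggs only: max(1.2/0.7, 78/32) = 2.438 servings → $1.34.
banana + eggs: intersection lies outside the first quadrant.
Cheapest feasible corner: $1.30.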